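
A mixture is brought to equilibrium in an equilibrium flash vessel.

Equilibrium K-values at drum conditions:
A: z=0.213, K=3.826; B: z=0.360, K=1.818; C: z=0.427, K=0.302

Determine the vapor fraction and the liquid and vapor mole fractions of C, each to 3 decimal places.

ψ = 0.501, x_C = 0.656, y_C = 0.198

Let ψ = V/F and solve Σ zᵢ(Kᵢ−1)/(1+ψ(Kᵢ−1)) = 0.
Feasibility: ΣzᵢKᵢ = 1.598, Σzᵢ/Kᵢ = 1.668 — both > 1, two phases present.
Newton–Raphson from ψ = 0.55:
  ψ = 0.550: g = -0.0450, g' = -0.923 → ψ = 0.501
Converged at ψ = 0.501.
Compositions from xᵢ = zᵢ/(1+ψ(Kᵢ−1)), yᵢ = Kᵢxᵢ:
  A: x = 0.088, y = 0.337
  B: x = 0.255, y = 0.464
  C: x = 0.656, y = 0.198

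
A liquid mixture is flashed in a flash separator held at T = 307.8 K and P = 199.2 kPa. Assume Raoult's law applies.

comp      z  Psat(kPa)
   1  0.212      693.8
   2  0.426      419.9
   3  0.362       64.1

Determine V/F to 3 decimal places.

V/F = 0.690

Raoult's law: Kᵢ = Pᵢˢᵃᵗ/P = Pᵢˢᵃᵗ/199.2.
  K_1 = 693.8/199.2 = 3.48293, K_2 = 419.9/199.2 = 2.10793, K_3 = 64.1/199.2 = 0.32179
Material balance + equilibrium reduce to Σ zᵢ(Kᵢ−1)/(1+V/F(Kᵢ−1)) = 0.
Feasibility: ΣzᵢKᵢ = 1.753, Σzᵢ/Kᵢ = 1.388 — both > 1, two phases present.
Newton–Raphson from V/F = 0.5:
  V/F = 0.500: g = 0.1671, g' = -0.858 → V/F = 0.695
  V/F = 0.695: g = -0.0044, g' = -0.938 → V/F = 0.690
Converged at V/F = 0.690.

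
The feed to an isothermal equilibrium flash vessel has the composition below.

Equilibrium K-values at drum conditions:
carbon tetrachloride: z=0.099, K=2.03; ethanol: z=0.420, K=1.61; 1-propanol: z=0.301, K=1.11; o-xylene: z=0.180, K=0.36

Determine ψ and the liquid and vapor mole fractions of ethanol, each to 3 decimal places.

Rachford–Rice: g(ψ) = Σ zᵢ(Kᵢ−1)/(1+ψ(Kᵢ−1)) = 0.
g(0) = ΣzᵢKᵢ − 1 = 0.276 and g(1) = 1 − Σzᵢ/Kᵢ = -0.081, so a root lies in (0, 1).
Newton–Raphson from ψ = 0.63:
  ψ = 0.630: g = 0.0849, g' = -0.330 → ψ = 0.887
  ψ = 0.887: g = -0.0167, g' = -0.492 → ψ = 0.853
  ψ = 0.853: g = -0.0006, g' = -0.458 → ψ = 0.852
Converged at ψ = 0.852.
Compositions from xᵢ = zᵢ/(1+ψ(Kᵢ−1)), yᵢ = Kᵢxᵢ:
  carbon tetrachloride: x = 0.053, y = 0.107
  ethanol: x = 0.276, y = 0.445
  1-propanol: x = 0.275, y = 0.305
  o-xylene: x = 0.396, y = 0.142

ψ = 0.852, x_ethanol = 0.276, y_ethanol = 0.445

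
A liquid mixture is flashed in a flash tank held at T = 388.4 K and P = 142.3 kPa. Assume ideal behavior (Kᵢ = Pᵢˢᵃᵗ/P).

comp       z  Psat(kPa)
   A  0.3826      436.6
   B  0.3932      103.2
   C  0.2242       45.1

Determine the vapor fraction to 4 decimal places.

Raoult's law: Kᵢ = Pᵢˢᵃᵗ/P = Pᵢˢᵃᵗ/142.3.
  K_A = 436.6/142.3 = 3.068166, K_B = 103.2/142.3 = 0.725228, K_C = 45.1/142.3 = 0.316936
Rachford–Rice: g(ψ) = Σ zᵢ(Kᵢ−1)/(1+ψ(Kᵢ−1)) = 0.
Check two-phase: ΣzᵢKᵢ = 1.5301 > 1 and Σzᵢ/Kᵢ = 1.3743 > 1, so g(0) = 0.5301 > 0 and g(1) = -0.3743 < 0.
Newton–Raphson from ψ = 0.5:
  ψ = 0.5000: g = 0.03119, g' = -0.6767 → ψ = 0.5461
  ψ = 0.5461: g = 0.00023, g' = -0.6681 → ψ = 0.5464
Converged at ψ = 0.5464.

ψ = 0.5464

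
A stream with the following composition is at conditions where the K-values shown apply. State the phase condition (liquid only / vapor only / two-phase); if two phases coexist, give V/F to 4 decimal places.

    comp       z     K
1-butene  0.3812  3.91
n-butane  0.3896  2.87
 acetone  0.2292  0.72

ΣzᵢKᵢ = 2.7737; Σzᵢ/Kᵢ = 0.5516.
Since Σzᵢ/Kᵢ < 1 the mixture is above its dew point — single vapor phase.

vapor only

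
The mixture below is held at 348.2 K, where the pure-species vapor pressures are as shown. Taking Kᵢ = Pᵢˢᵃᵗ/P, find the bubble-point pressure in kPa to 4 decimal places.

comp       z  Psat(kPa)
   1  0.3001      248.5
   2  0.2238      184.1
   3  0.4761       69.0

Pbub = 148.6273 kPa

At the bubble point ψ → 0, so ΣzᵢKᵢ = 1 with Kᵢ = Pᵢˢᵃᵗ/P ⇒ P = ΣzᵢPᵢˢᵃᵗ.
P = 0.3001·248.5 + 0.2238·184.1 + 0.4761·69.0 = 148.6273 kPa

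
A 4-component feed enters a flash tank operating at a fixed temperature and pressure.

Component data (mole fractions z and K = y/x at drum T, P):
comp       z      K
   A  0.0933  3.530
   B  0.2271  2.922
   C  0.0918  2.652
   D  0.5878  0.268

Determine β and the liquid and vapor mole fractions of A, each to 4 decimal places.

Rachford–Rice: g(β) = Σ zᵢ(Kᵢ−1)/(1+β(Kᵢ−1)) = 0.
g(0) = ΣzᵢKᵢ − 1 = 0.3939 and g(1) = 1 − Σzᵢ/Kᵢ = -1.3321, so a root lies in (0, 1).
Newton iteration, β⁰ = 0.41:
  β = 0.4100: g = -0.16438, g' = -1.1383 → β = 0.2656
  β = 0.2656: g = 0.00145, g' = -1.1877 → β = 0.2668
Converged at β = 0.2668.
Compositions from xᵢ = zᵢ/(1+β(Kᵢ−1)), yᵢ = Kᵢxᵢ:
  A: x = 0.0557, y = 0.1966
  B: x = 0.1501, y = 0.4386
  C: x = 0.0637, y = 0.1690
  D: x = 0.7305, y = 0.1958

β = 0.2668, x_A = 0.0557, y_A = 0.1966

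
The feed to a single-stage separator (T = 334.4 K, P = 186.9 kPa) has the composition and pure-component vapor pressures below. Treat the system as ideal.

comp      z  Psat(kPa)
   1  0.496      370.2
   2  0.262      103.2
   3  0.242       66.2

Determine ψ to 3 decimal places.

Raoult's law: Kᵢ = Pᵢˢᵃᵗ/P = Pᵢˢᵃᵗ/186.9.
  K_1 = 370.2/186.9 = 1.98074, K_2 = 103.2/186.9 = 0.55217, K_3 = 66.2/186.9 = 0.35420
Material balance + equilibrium reduce to Σ zᵢ(Kᵢ−1)/(1+ψ(Kᵢ−1)) = 0.
Feasibility: ΣzᵢKᵢ = 1.213, Σzᵢ/Kᵢ = 1.408 — both > 1, two phases present.
Newton–Raphson from ψ = 0.5:
  ψ = 0.500: g = -0.0556, g' = -0.522 → ψ = 0.394
  ψ = 0.394: g = -0.0010, g' = -0.507 → ψ = 0.392
Converged at ψ = 0.392.

ψ = 0.392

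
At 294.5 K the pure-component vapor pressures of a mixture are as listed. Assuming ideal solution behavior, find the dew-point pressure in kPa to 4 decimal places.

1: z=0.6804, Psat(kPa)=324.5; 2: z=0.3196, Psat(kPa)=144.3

Pdew = 231.9328 kPa

At the dew point ψ → 1, so Σzᵢ/Kᵢ = 1 with Kᵢ = Pᵢˢᵃᵗ/P ⇒ 1/P = Σzᵢ/Pᵢˢᵃᵗ.
1/P = 0.6804/324.5 + 0.3196/144.3 = 0.0043116 ⇒ P = 231.9328 kPa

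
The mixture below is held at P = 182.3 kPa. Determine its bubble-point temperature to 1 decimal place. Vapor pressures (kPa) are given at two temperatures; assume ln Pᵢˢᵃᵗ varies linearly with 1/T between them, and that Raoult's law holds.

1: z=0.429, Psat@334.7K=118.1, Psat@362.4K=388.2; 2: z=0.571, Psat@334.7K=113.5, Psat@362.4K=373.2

T = 344.8 K

Bubble-point temperature: ΣzᵢPᵢˢᵃᵗ(T) = P. Interpolate ln Pᵢˢᵃᵗ = aᵢ + bᵢ/T.
  T = 334.7 K: ΣzᵢPᵢˢᵃᵗ = 115.47 kPa
  T = 362.4 K: ΣzᵢPᵢˢᵃᵗ = 379.64 kPa
  T = 348.5 K: ΣzᵢPᵢˢᵃᵗ = 213.93 kPa
  T = 341.6 K: ΣzᵢPᵢˢᵃᵗ = 158.15 kPa
  T = 345.1 K: ΣzᵢPᵢˢᵃᵗ = 184.62 kPa
  T = 343.4 K: ΣzᵢPᵢˢᵃᵗ = 171.32 kPa
Interpolating between 343.4 K and 345.1 K gives T ≈ 344.8 K.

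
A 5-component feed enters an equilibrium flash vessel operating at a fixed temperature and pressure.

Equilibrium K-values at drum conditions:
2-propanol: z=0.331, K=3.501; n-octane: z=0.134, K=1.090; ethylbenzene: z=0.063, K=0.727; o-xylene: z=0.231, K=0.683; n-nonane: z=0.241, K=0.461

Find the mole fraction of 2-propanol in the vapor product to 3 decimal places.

y_2-propanol = 0.430

Material balance + equilibrium reduce to Σ zᵢ(Kᵢ−1)/(1+V/F(Kᵢ−1)) = 0.
Check two-phase: ΣzᵢKᵢ = 1.620 > 1 and Σzᵢ/Kᵢ = 1.165 > 1, so g(0) = 0.620 > 0 and g(1) = -0.165 < 0.
Newton–Raphson from V/F = 0.66:
  V/F = 0.660: g = 0.0085, g' = -0.508 → V/F = 0.677
Converged at V/F = 0.677.
Compositions from xᵢ = zᵢ/(1+V/F(Kᵢ−1)), yᵢ = Kᵢxᵢ:
  2-propanol: x = 0.123, y = 0.430
  n-octane: x = 0.126, y = 0.138
  ethylbenzene: x = 0.077, y = 0.056
  o-xylene: x = 0.294, y = 0.201
  n-nonane: x = 0.379, y = 0.175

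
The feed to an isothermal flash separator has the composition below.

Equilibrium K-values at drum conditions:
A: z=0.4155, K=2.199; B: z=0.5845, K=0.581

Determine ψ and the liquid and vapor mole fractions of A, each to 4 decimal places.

ψ = 0.5042, x_A = 0.2590, y_A = 0.5695

Let ψ = V/F and solve Σ zᵢ(Kᵢ−1)/(1+ψ(Kᵢ−1)) = 0.
Feasibility: ΣzᵢKᵢ = 1.2533, Σzᵢ/Kᵢ = 1.1950 — both > 1, two phases present.
Newton iteration, ψ⁰ = 0.4:
  ψ = 0.4000: g = 0.04249, g' = -0.4209 → ψ = 0.5009
  ψ = 0.5009: g = 0.00128, g' = -0.3975 → ψ = 0.5042
Converged at ψ = 0.5042.
Compositions from xᵢ = zᵢ/(1+ψ(Kᵢ−1)), yᵢ = Kᵢxᵢ:
  A: x = 0.2590, y = 0.5695
  B: x = 0.7410, y = 0.4305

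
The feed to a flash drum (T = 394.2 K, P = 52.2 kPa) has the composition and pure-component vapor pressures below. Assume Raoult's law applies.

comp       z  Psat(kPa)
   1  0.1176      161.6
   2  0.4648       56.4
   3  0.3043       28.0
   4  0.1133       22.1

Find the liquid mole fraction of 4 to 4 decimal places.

Raoult's law: Kᵢ = Pᵢˢᵃᵗ/P = Pᵢˢᵃᵗ/52.2.
  K_1 = 161.6/52.2 = 3.095785, K_2 = 56.4/52.2 = 1.080460, K_3 = 28.0/52.2 = 0.536398, K_4 = 22.1/52.2 = 0.423372
Rachford–Rice: g(ψ) = Σ zᵢ(Kᵢ−1)/(1+ψ(Kᵢ−1)) = 0.
Check two-phase: ΣzᵢKᵢ = 1.0775 > 1 and Σzᵢ/Kᵢ = 1.3031 > 1, so g(0) = 0.0775 > 0 and g(1) = -0.3031 < 0.
Newton iteration, ψ⁰ = 0.5:
  ψ = 0.5000: g = -0.11914, g' = -0.3112 → ψ = 0.1171
  ψ = 0.1171: g = 0.01571, g' = -0.4524 → ψ = 0.1518
  ψ = 0.1518: g = 0.00056, g' = -0.4211 → ψ = 0.1532
Converged at ψ = 0.1532.
Compositions from xᵢ = zᵢ/(1+ψ(Kᵢ−1)), yᵢ = Kᵢxᵢ:
  1: x = 0.0890, y = 0.2756
  2: x = 0.4591, y = 0.4961
  3: x = 0.3276, y = 0.1757
  4: x = 0.1243, y = 0.0526

x_4 = 0.1243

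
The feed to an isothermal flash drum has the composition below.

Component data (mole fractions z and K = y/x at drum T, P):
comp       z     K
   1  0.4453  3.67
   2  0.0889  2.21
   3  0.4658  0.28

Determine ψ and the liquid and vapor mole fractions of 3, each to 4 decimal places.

Let ψ = V/F and solve Σ zᵢ(Kᵢ−1)/(1+ψ(Kᵢ−1)) = 0.
Check two-phase: ΣzᵢKᵢ = 1.9611 > 1 and Σzᵢ/Kᵢ = 1.8251 > 1, so g(0) = 0.9611 > 0 and g(1) = -0.8251 < 0.
Newton iteration, ψ⁰ = 0.5:
  ψ = 0.5000: g = 0.05218, g' = -1.2223 → ψ = 0.5427
Converged at ψ = 0.5427.
Compositions from xᵢ = zᵢ/(1+ψ(Kᵢ−1)), yᵢ = Kᵢxᵢ:
  1: x = 0.1818, y = 0.6673
  2: x = 0.0537, y = 0.1186
  3: x = 0.7645, y = 0.2141

ψ = 0.5427, x_3 = 0.7645, y_3 = 0.2141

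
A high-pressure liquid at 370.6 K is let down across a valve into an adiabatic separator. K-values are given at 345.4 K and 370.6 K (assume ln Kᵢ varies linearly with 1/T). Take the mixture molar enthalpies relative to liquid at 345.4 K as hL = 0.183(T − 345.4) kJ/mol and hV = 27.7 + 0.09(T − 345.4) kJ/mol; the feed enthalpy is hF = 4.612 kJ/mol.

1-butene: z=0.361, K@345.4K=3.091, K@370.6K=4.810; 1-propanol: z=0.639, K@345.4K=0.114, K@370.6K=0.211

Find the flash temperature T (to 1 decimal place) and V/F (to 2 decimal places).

Adiabatic flash: solve Rachford–Rice at each trial T, then check hF = ψ·hV(T) + (1−ψ)·hL(T).
  T = 345.4 K: K = (3.091, 0.114), RR gives ψ = 0.102, H_out = 2.821 kJ/mol
  T = 370.6 K: K = (4.810, 0.211), RR gives ψ = 0.290, H_out = 11.961 kJ/mol
  T = 358.0 K: K = (3.886, 0.157), RR gives ψ = 0.207, H_out = 7.789 kJ/mol
  T = 351.7 K: K = (3.473, 0.134), RR gives ψ = 0.158, H_out = 5.450 kJ/mol
  T = 348.5 K: K = (3.275, 0.124), RR gives ψ = 0.131, H_out = 4.159 kJ/mol
  T = 350.1 K: K = (3.373, 0.129), RR gives ψ = 0.145, H_out = 4.815 kJ/mol
Linear interpolation between T = 348.5 (H_out = 4.159) and T = 350.1 (H_out = 4.815) on hF = 4.612 gives T ≈ 349.6 K, at which ψ = 0.14.

T = 349.6 K, V/F = 0.14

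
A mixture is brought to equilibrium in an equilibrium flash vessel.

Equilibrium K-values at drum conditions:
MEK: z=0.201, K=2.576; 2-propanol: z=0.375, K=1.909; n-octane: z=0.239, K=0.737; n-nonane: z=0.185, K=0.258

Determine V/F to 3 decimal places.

V/F = 0.695

Newton–Raphson from V/F = 0.5:
  V/F = 0.500: g = 0.1209, g' = -0.582 → V/F = 0.708
  V/F = 0.708: g = -0.0092, g' = -0.703 → V/F = 0.695
Converged at V/F = 0.695.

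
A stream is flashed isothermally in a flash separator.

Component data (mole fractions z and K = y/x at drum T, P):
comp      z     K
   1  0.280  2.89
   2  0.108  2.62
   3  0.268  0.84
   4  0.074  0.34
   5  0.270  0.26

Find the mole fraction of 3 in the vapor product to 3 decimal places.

y_3 = 0.241

Newton–Raphson from ψ = 0.5:
  ψ = 0.500: g = -0.0679, g' = -0.803 → ψ = 0.415
Converged at ψ = 0.415.
Compositions from xᵢ = zᵢ/(1+ψ(Kᵢ−1)), yᵢ = Kᵢxᵢ:
  1: x = 0.157, y = 0.454
  2: x = 0.065, y = 0.169
  3: x = 0.287, y = 0.241
  4: x = 0.102, y = 0.035
  5: x = 0.389, y = 0.101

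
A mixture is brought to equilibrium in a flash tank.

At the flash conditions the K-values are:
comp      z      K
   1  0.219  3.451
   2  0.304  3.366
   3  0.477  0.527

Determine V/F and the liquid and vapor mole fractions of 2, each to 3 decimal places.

V/F = 0.907, x_2 = 0.097, y_2 = 0.325

Material balance + equilibrium reduce to Σ zᵢ(Kᵢ−1)/(1+V/F(Kᵢ−1)) = 0.
Check two-phase: ΣzᵢKᵢ = 2.030 > 1 and Σzᵢ/Kᵢ = 1.059 > 1, so g(0) = 1.030 > 0 and g(1) = -0.059 < 0.
Newton–Raphson from V/F = 0.56:
  V/F = 0.560: g = 0.2287, g' = -0.746 → V/F = 0.867
  V/F = 0.867: g = 0.0253, g' = -0.624 → V/F = 0.907
Converged at V/F = 0.907.
Compositions from xᵢ = zᵢ/(1+V/F(Kᵢ−1)), yᵢ = Kᵢxᵢ:
  1: x = 0.068, y = 0.234
  2: x = 0.097, y = 0.325
  3: x = 0.835, y = 0.440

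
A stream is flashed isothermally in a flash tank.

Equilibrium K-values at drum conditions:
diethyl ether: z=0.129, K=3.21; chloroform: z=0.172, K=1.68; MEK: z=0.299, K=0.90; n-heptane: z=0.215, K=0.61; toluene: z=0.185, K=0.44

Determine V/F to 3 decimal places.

Material balance + equilibrium reduce to Σ zᵢ(Kᵢ−1)/(1+V/F(Kᵢ−1)) = 0.
Feasibility: ΣzᵢKᵢ = 1.185, Σzᵢ/Kᵢ = 1.248 — both > 1, two phases present.
Newton iteration, V/F⁰ = 0.5:
  V/F = 0.500: g = -0.0568, g' = -0.352 → V/F = 0.339
  V/F = 0.339: g = 0.0027, g' = -0.394 → V/F = 0.346
Converged at V/F = 0.346.

V/F = 0.346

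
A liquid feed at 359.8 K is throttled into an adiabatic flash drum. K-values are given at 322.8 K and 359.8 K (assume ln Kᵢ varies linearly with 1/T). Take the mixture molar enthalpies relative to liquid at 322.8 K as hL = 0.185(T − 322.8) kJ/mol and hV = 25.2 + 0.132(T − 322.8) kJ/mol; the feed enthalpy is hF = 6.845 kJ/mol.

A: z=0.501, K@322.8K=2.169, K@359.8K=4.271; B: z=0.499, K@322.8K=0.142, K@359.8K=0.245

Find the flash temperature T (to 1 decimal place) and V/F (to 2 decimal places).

Adiabatic flash: solve Rachford–Rice at each trial T, then check hF = ψ·hV(T) + (1−ψ)·hL(T).
  T = 322.8 K: K = (2.169, 0.142), RR gives ψ = 0.157, H_out = 3.958 kJ/mol
  T = 359.8 K: K = (4.271, 0.245), RR gives ψ = 0.511, H_out = 18.721 kJ/mol
  T = 341.3 K: K = (3.100, 0.189), RR gives ψ = 0.380, H_out = 12.635 kJ/mol
  T = 332.1 K: K = (2.609, 0.165), RR gives ψ = 0.290, H_out = 8.875 kJ/mol
  T = 327.5 K: K = (2.384, 0.153), RR gives ψ = 0.231, H_out = 6.637 kJ/mol
  T = 329.8 K: K = (2.495, 0.159), RR gives ψ = 0.262, H_out = 7.795 kJ/mol
Linear interpolation between T = 327.5 (H_out = 6.637) and T = 329.8 (H_out = 7.795) on hF = 6.845 gives T ≈ 327.9 K, at which ψ = 0.24.

T = 327.9 K, V/F = 0.24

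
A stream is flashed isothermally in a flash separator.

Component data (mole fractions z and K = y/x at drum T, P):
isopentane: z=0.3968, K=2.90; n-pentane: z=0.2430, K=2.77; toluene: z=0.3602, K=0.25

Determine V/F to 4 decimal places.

V/F = 0.6583

Material balance + equilibrium reduce to Σ zᵢ(Kᵢ−1)/(1+V/F(Kᵢ−1)) = 0.
Check two-phase: ΣzᵢKᵢ = 1.9139 > 1 and Σzᵢ/Kᵢ = 1.6654 > 1, so g(0) = 0.9139 > 0 and g(1) = -0.6654 < 0.
Newton iteration, V/F⁰ = 0.5:
  V/F = 0.5000: g = 0.18256, g' = -1.1097 → V/F = 0.6645
  V/F = 0.6645: g = -0.00771, g' = -1.2458 → V/F = 0.6583
Converged at V/F = 0.6583.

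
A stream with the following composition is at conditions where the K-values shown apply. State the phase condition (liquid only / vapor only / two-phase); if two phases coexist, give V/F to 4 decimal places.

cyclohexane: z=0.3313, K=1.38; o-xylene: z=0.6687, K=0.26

liquid only

ΣzᵢKᵢ = 0.6311; Σzᵢ/Kᵢ = 2.8120.
Since ΣzᵢKᵢ < 1 the mixture is below its bubble point — single liquid phase.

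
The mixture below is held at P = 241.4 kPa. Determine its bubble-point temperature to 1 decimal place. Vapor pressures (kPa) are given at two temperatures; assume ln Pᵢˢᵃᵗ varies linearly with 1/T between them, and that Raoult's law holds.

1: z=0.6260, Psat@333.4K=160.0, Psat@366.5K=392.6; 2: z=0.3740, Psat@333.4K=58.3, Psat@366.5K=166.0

T = 357.2 K

Bubble-point temperature: ΣzᵢPᵢˢᵃᵗ(T) = P. Interpolate ln Pᵢˢᵃᵗ = aᵢ + bᵢ/T.
  T = 333.4 K: ΣzᵢPᵢˢᵃᵗ = 121.96 kPa
  T = 366.5 K: ΣzᵢPᵢˢᵃᵗ = 307.85 kPa
  T = 349.9 K: ΣzᵢPᵢˢᵃᵗ = 197.70 kPa
  T = 358.2 K: ΣzᵢPᵢˢᵃᵗ = 247.95 kPa
  T = 354.0 K: ΣzᵢPᵢˢᵃᵗ = 221.39 kPa
  T = 356.1 K: ΣzᵢPᵢˢᵃᵗ = 234.37 kPa
Interpolating between 356.1 K and 358.2 K gives T ≈ 357.2 K.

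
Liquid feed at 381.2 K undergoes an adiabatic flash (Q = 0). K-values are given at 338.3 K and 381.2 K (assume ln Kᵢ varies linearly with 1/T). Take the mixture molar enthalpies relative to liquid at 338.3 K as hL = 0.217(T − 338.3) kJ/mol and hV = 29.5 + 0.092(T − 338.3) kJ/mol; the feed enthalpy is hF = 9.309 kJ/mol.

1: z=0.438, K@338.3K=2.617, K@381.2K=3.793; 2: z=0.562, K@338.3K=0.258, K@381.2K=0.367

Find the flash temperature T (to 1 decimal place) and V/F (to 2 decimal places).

Adiabatic flash: solve Rachford–Rice at each trial T, then check hF = ψ·hV(T) + (1−ψ)·hL(T).
  T = 338.3 K: K = (2.617, 0.258), RR gives ψ = 0.243, H_out = 7.161 kJ/mol
  T = 381.2 K: K = (3.793, 0.367), RR gives ψ = 0.491, H_out = 21.154 kJ/mol
  T = 359.8 K: K = (3.187, 0.311), RR gives ψ = 0.379, H_out = 14.822 kJ/mol
  T = 349.1 K: K = (2.898, 0.284), RR gives ψ = 0.316, H_out = 11.235 kJ/mol
  T = 343.7 K: K = (2.756, 0.271), RR gives ψ = 0.281, H_out = 9.266 kJ/mol
  T = 346.4 K: K = (2.827, 0.278), RR gives ψ = 0.299, H_out = 10.266 kJ/mol
  T = 345.0 K: K = (2.790, 0.274), RR gives ψ = 0.290, H_out = 9.752 kJ/mol
Linear interpolation between T = 343.7 (H_out = 9.266) and T = 345.0 (H_out = 9.752) on hF = 9.309 gives T ≈ 343.8 K, at which ψ = 0.28.

T = 343.8 K, V/F = 0.28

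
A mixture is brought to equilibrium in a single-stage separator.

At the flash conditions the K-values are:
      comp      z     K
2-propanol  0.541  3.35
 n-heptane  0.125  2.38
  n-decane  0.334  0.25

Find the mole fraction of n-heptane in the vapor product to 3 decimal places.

y_n-heptane = 0.148

Material balance + equilibrium reduce to Σ zᵢ(Kᵢ−1)/(1+V/F(Kᵢ−1)) = 0.
Feasibility: ΣzᵢKᵢ = 2.193, Σzᵢ/Kᵢ = 1.550 — both > 1, two phases present.
Newton iteration, V/F⁰ = 0.58:
  V/F = 0.580: g = 0.1905, g' = -1.197 → V/F = 0.739
  V/F = 0.739: g = -0.0122, g' = -1.403 → V/F = 0.730
Converged at V/F = 0.730.
Compositions from xᵢ = zᵢ/(1+V/F(Kᵢ−1)), yᵢ = Kᵢxᵢ:
  2-propanol: x = 0.199, y = 0.667
  n-heptane: x = 0.062, y = 0.148
  n-decane: x = 0.739, y = 0.185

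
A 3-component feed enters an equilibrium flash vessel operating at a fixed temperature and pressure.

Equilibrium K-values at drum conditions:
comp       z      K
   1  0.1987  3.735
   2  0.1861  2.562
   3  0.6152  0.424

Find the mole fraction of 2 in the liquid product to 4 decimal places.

Newton iteration, ψ⁰ = 0.35:
  ψ = 0.3500: g = 0.02177, g' = -0.8980 → ψ = 0.3742
  ψ = 0.3742: g = 0.00028, g' = -0.8755 → ψ = 0.3746
Converged at ψ = 0.3746.
Compositions from xᵢ = zᵢ/(1+ψ(Kᵢ−1)), yᵢ = Kᵢxᵢ:
  1: x = 0.0982, y = 0.3666
  2: x = 0.1174, y = 0.3008
  3: x = 0.7844, y = 0.3326

x_2 = 0.1174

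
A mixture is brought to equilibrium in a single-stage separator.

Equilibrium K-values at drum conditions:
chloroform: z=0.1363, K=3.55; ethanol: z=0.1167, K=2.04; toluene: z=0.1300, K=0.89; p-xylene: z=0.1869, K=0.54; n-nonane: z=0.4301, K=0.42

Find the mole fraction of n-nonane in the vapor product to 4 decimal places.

y_n-nonane = 0.1942

Let β = V/F and solve Σ zᵢ(Kᵢ−1)/(1+β(Kᵢ−1)) = 0.
Feasibility: ΣzᵢKᵢ = 1.1192, Σzᵢ/Kᵢ = 1.6118 — both > 1, two phases present.
Newton iteration, β⁰ = 0.52:
  β = 0.5200: g = -0.25716, g' = -0.5837 → β = 0.0794
  β = 0.0794: g = 0.03596, g' = -0.9238 → β = 0.1184
  β = 0.1184: g = 0.00179, g' = -0.8357 → β = 0.1205
Converged at β = 0.1205.
Compositions from xᵢ = zᵢ/(1+β(Kᵢ−1)), yᵢ = Kᵢxᵢ:
  chloroform: x = 0.1043, y = 0.3701
  ethanol: x = 0.1037, y = 0.2116
  toluene: x = 0.1317, y = 0.1173
  p-xylene: x = 0.1979, y = 0.1068
  n-nonane: x = 0.4624, y = 0.1942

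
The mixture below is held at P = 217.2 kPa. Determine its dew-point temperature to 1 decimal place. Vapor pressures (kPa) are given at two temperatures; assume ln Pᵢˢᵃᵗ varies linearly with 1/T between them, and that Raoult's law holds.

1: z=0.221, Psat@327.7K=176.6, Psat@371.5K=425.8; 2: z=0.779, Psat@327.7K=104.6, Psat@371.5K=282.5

Dew-point temperature: Σzᵢ·P/Pᵢˢᵃᵗ(T) = 1. Interpolate ln Pᵢˢᵃᵗ = aᵢ + bᵢ/T.
  T = 327.7 K: ΣzᵢP/Pᵢˢᵃᵗ = 1.8894
  T = 371.5 K: ΣzᵢP/Pᵢˢᵃᵗ = 0.7117
  T = 349.6 K: ΣzᵢP/Pᵢˢᵃᵗ = 1.1244
  T = 360.6 K: ΣzᵢP/Pᵢˢᵃᵗ = 0.8874
  T = 355.1 K: ΣzᵢP/Pᵢˢᵃᵗ = 0.9971
  T = 352.4 K: ΣzᵢP/Pᵢˢᵃᵗ = 1.0572
Interpolating between 352.4 K and 355.1 K gives T ≈ 355.0 K.

T = 355.0 K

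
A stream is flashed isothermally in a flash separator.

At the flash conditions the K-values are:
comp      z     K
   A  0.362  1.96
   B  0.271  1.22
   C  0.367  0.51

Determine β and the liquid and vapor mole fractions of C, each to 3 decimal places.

Rachford–Rice: g(β) = Σ zᵢ(Kᵢ−1)/(1+β(Kᵢ−1)) = 0.
Check two-phase: ΣzᵢKᵢ = 1.227 > 1 and Σzᵢ/Kᵢ = 1.126 > 1, so g(0) = 0.227 > 0 and g(1) = -0.126 < 0.
Newton iteration, β⁰ = 0.45:
  β = 0.450: g = 0.0662, g' = -0.319 → β = 0.658
  β = 0.658: g = -0.0003, g' = -0.327 → β = 0.657
Converged at β = 0.657.
Compositions from xᵢ = zᵢ/(1+β(Kᵢ−1)), yᵢ = Kᵢxᵢ:
  A: x = 0.222, y = 0.435
  B: x = 0.237, y = 0.289
  C: x = 0.541, y = 0.276

β = 0.657, x_C = 0.541, y_C = 0.276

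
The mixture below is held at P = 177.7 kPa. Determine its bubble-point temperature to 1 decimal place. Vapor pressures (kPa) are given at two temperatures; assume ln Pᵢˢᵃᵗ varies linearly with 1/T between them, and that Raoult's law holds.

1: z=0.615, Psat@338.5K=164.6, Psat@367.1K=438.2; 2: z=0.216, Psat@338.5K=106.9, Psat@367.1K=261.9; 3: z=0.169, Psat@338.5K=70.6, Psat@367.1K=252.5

Bubble-point temperature: ΣzᵢPᵢˢᵃᵗ(T) = P. Interpolate ln Pᵢˢᵃᵗ = aᵢ + bᵢ/T.
  T = 338.5 K: ΣzᵢPᵢˢᵃᵗ = 136.25 kPa
  T = 367.1 K: ΣzᵢPᵢˢᵃᵗ = 368.74 kPa
  T = 352.8 K: ΣzᵢPᵢˢᵃᵗ = 228.44 kPa
  T = 345.6 K: ΣzᵢPᵢˢᵃᵗ = 176.99 kPa
  T = 349.2 K: ΣzᵢPᵢˢᵃᵗ = 201.33 kPa
  T = 347.4 K: ΣzᵢPᵢˢᵃᵗ = 188.83 kPa
Interpolating between 345.6 K and 347.4 K gives T ≈ 345.7 K.

T = 345.7 K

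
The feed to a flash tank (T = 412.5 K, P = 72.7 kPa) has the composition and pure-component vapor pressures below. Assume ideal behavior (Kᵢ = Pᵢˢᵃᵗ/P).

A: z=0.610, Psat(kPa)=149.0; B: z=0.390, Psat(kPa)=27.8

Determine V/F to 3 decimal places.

Raoult's law: Kᵢ = Pᵢˢᵃᵗ/P = Pᵢˢᵃᵗ/72.7.
  K_A = 149.0/72.7 = 2.04952, K_B = 27.8/72.7 = 0.38239
Material balance + equilibrium reduce to Σ zᵢ(Kᵢ−1)/(1+V/F(Kᵢ−1)) = 0.
g(0) = ΣzᵢKᵢ − 1 = 0.399 and g(1) = 1 − Σzᵢ/Kᵢ = -0.318, so a root lies in (0, 1).
Iterate (Newton) starting at V/F = 0.5:
  V/F = 0.500: g = 0.0714, g' = -0.600 → V/F = 0.619
  V/F = 0.619: g = -0.0018, g' = -0.637 → V/F = 0.616
Converged at V/F = 0.616.

V/F = 0.616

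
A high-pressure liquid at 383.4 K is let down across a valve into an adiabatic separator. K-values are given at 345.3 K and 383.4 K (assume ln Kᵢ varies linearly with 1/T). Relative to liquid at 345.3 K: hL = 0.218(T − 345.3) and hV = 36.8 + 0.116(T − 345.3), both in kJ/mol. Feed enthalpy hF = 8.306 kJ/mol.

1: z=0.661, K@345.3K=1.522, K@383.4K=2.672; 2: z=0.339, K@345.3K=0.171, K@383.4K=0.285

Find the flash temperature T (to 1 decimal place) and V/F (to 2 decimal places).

Adiabatic flash: solve Rachford–Rice at each trial T, then check hF = ψ·hV(T) + (1−ψ)·hL(T).
  T = 345.3 K: K = (1.522, 0.171), RR gives ψ = 0.148, H_out = 5.443 kJ/mol
  T = 383.4 K: K = (2.672, 0.285), RR gives ψ = 0.722, H_out = 32.060 kJ/mol
  T = 364.4 K: K = (2.048, 0.224), RR gives ψ = 0.528, H_out = 22.573 kJ/mol
  T = 354.9 K: K = (1.774, 0.197), RR gives ψ = 0.385, H_out = 15.872 kJ/mol
  T = 350.1 K: K = (1.645, 0.183), RR gives ψ = 0.284, H_out = 11.354 kJ/mol
  T = 347.7 K: K = (1.583, 0.177), RR gives ψ = 0.222, H_out = 8.621 kJ/mol
  T = 346.5 K: K = (1.552, 0.174), RR gives ψ = 0.186, H_out = 7.096 kJ/mol
  T = 347.1 K: K = (1.567, 0.176), RR gives ψ = 0.204, H_out = 7.874 kJ/mol
Linear interpolation between T = 347.1 (H_out = 7.874) and T = 347.7 (H_out = 8.621) on hF = 8.306 gives T ≈ 347.4 K, at which ψ = 0.21.

T = 347.4 K, V/F = 0.21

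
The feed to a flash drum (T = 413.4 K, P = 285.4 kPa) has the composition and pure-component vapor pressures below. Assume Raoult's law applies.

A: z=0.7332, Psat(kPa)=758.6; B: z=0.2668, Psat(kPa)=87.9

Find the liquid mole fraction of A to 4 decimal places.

x_A = 0.2945

Raoult's law: Kᵢ = Pᵢˢᵃᵗ/P = Pᵢˢᵃᵗ/285.4.
  K_A = 758.6/285.4 = 2.658024, K_B = 87.9/285.4 = 0.307989
Material balance + equilibrium reduce to Σ zᵢ(Kᵢ−1)/(1+β(Kᵢ−1)) = 0.
Feasibility: ΣzᵢKᵢ = 2.0310, Σzᵢ/Kᵢ = 1.1421 — both > 1, two phases present.
Iterate (Newton) starting at β = 0.54:
  β = 0.5400: g = 0.34661, g' = -0.8868 → β = 0.9309
  β = 0.9309: g = -0.04089, g' = -1.3206 → β = 0.8999
  β = 0.8999: g = -0.00158, g' = -1.2222 → β = 0.8986
Converged at β = 0.8986.
Compositions from xᵢ = zᵢ/(1+β(Kᵢ−1)), yᵢ = Kᵢxᵢ:
  A: x = 0.2945, y = 0.7827
  B: x = 0.7055, y = 0.2173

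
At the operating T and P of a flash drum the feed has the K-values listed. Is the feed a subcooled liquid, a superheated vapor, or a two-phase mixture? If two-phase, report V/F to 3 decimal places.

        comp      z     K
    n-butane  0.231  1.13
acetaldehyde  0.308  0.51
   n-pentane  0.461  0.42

ΣzᵢKᵢ = 0.612; Σzᵢ/Kᵢ = 1.906.
Since ΣzᵢKᵢ < 1 the mixture is below its bubble point — single liquid phase.

subcooled liquid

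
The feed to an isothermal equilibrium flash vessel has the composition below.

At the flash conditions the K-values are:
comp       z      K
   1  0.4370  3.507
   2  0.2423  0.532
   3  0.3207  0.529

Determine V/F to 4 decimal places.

V/F = 0.7058

Rachford–Rice: g(V/F) = Σ zᵢ(Kᵢ−1)/(1+V/F(Kᵢ−1)) = 0.
Check two-phase: ΣzᵢKᵢ = 1.8311 > 1 and Σzᵢ/Kᵢ = 1.1863 > 1, so g(0) = 0.8311 > 0 and g(1) = -0.1863 < 0.
Newton–Raphson from V/F = 0.31:
  V/F = 0.3100: g = 0.30695, g' = -1.0398 → V/F = 0.6052
  V/F = 0.6052: g = 0.06574, g' = -0.6759 → V/F = 0.7025
  V/F = 0.7025: g = 0.00211, g' = -0.6370 → V/F = 0.7058
Converged at V/F = 0.7058.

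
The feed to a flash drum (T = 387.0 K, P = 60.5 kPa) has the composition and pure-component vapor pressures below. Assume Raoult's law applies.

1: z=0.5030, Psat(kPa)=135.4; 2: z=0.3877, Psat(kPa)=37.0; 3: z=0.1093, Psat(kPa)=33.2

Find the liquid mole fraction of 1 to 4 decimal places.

Raoult's law: Kᵢ = Pᵢˢᵃᵗ/P = Pᵢˢᵃᵗ/60.5.
  K_1 = 135.4/60.5 = 2.238017, K_2 = 37.0/60.5 = 0.611570, K_3 = 33.2/60.5 = 0.548760
Rachford–Rice: g(ψ) = Σ zᵢ(Kᵢ−1)/(1+ψ(Kᵢ−1)) = 0.
Feasibility: ΣzᵢKᵢ = 1.4228, Σzᵢ/Kᵢ = 1.0579 — both > 1, two phases present.
Newton–Raphson from ψ = 0.49:
  ψ = 0.4900: g = 0.13828, g' = -0.4246 → ψ = 0.8157
  ψ = 0.8157: g = 0.01135, g' = -0.3719 → ψ = 0.8462
Converged at ψ = 0.8462.
Compositions from xᵢ = zᵢ/(1+ψ(Kᵢ−1)), yᵢ = Kᵢxᵢ:
  1: x = 0.2456, y = 0.5498
  2: x = 0.5775, y = 0.3532
  3: x = 0.1768, y = 0.0970

x_1 = 0.2456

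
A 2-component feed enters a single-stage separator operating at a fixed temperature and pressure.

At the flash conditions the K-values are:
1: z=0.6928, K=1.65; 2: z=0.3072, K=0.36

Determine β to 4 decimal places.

Let β = V/F and solve Σ zᵢ(Kᵢ−1)/(1+β(Kᵢ−1)) = 0.
Check two-phase: ΣzᵢKᵢ = 1.2537 > 1 and Σzᵢ/Kᵢ = 1.2732 > 1, so g(0) = 0.2537 > 0 and g(1) = -0.2732 < 0.
Binary case is linear: z₁(K₁−1)(1+β(K₂−1)) + z₂(K₂−1)(1+β(K₁−1)) = 0
⇒ β = [z₁(K₁−1)+z₂(K₂−1)] / [−(K₁−1)(K₂−1)] = 0.25371/0.41600 = 0.6099

β = 0.6099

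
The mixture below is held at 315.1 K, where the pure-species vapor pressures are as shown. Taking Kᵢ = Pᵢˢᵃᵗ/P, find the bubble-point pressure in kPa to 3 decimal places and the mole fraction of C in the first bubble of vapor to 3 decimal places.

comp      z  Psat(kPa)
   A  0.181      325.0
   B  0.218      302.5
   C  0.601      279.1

Pbub = 292.509 kPa, y_C = 0.573

At the bubble point ψ → 0, so ΣzᵢKᵢ = 1 with Kᵢ = Pᵢˢᵃᵗ/P ⇒ P = ΣzᵢPᵢˢᵃᵗ.
P = 0.181·325.0 + 0.218·302.5 + 0.601·279.1 = 292.509 kPa
yᵢ = zᵢPᵢˢᵃᵗ/P ⇒ y_C = 0.601·279.1/292.509 = 0.573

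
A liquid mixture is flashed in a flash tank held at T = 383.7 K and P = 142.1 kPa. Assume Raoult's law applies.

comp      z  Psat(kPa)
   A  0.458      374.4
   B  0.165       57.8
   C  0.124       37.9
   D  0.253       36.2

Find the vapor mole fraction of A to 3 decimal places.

y_A = 0.788

Raoult's law: Kᵢ = Pᵢˢᵃᵗ/P = Pᵢˢᵃᵗ/142.1.
  K_A = 374.4/142.1 = 2.63476, K_B = 57.8/142.1 = 0.40676, K_C = 37.9/142.1 = 0.26671, K_D = 36.2/142.1 = 0.25475
Let ψ = V/F and solve Σ zᵢ(Kᵢ−1)/(1+ψ(Kᵢ−1)) = 0.
g(0) = ΣzᵢKᵢ − 1 = 0.371 and g(1) = 1 − Σzᵢ/Kᵢ = -1.038, so a root lies in (0, 1).
Newton iteration, ψ⁰ = 0.64:
  ψ = 0.640: g = -0.3237, g' = -1.194 → ψ = 0.369
  ψ = 0.369: g = -0.0428, g' = -0.964 → ψ = 0.324
Converged at ψ = 0.324.
Compositions from xᵢ = zᵢ/(1+ψ(Kᵢ−1)), yᵢ = Kᵢxᵢ:
  A: x = 0.299, y = 0.788
  B: x = 0.204, y = 0.083
  C: x = 0.163, y = 0.043
  D: x = 0.334, y = 0.085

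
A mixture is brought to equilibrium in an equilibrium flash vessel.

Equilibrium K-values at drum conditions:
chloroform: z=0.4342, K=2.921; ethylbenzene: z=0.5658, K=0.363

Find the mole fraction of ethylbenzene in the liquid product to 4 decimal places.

x_ethylbenzene = 0.7510

Material balance + equilibrium reduce to Σ zᵢ(Kᵢ−1)/(1+V/F(Kᵢ−1)) = 0.
g(0) = ΣzᵢKᵢ − 1 = 0.4737 and g(1) = 1 − Σzᵢ/Kᵢ = -0.7073, so a root lies in (0, 1).
Newton–Raphson from V/F = 0.5:
  V/F = 0.5000: g = -0.10340, g' = -0.9112 → V/F = 0.3865
  V/F = 0.3865: g = 0.00054, g' = -0.9318 → V/F = 0.3871
Converged at V/F = 0.3871.
Compositions from xᵢ = zᵢ/(1+V/F(Kᵢ−1)), yᵢ = Kᵢxᵢ:
  chloroform: x = 0.2490, y = 0.7274
  ethylbenzene: x = 0.7510, y = 0.2726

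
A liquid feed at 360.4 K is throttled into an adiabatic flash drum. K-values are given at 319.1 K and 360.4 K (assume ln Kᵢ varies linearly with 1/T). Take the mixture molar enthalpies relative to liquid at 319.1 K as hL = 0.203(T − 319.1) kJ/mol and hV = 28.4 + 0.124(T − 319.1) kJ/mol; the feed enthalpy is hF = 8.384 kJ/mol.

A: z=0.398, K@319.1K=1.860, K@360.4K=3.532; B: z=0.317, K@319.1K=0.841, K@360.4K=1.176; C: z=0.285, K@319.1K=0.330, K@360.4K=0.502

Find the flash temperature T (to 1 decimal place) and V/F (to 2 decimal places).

Adiabatic flash: solve Rachford–Rice at each trial T, then check hF = ψ·hV(T) + (1−ψ)·hL(T).
  T = 319.1 K: K = (1.860, 0.841, 0.330), RR gives ψ = 0.250, H_out = 7.089 kJ/mol
  T = 360.4 K: K = (3.532, 1.176, 0.502), RR gives ψ = 1.000, H_out = 33.521 kJ/mol
  T = 339.8 K: K = (2.616, 1.005, 0.412), RR gives ψ = 0.737, H_out = 23.916 kJ/mol
  T = 329.5 K: K = (2.219, 0.922, 0.370), RR gives ψ = 0.530, H_out = 16.718 kJ/mol
  T = 324.3 K: K = (2.035, 0.881, 0.350), RR gives ψ = 0.403, H_out = 12.342 kJ/mol
  T = 321.7 K: K = (1.946, 0.861, 0.340), RR gives ψ = 0.331, H_out = 9.852 kJ/mol
  T = 320.4 K: K = (1.903, 0.851, 0.335), RR gives ψ = 0.291, H_out = 8.509 kJ/mol
Linear interpolation between T = 319.1 (H_out = 7.089) and T = 320.4 (H_out = 8.509) on hF = 8.384 gives T ≈ 320.3 K, at which ψ = 0.29.

T = 320.3 K, V/F = 0.29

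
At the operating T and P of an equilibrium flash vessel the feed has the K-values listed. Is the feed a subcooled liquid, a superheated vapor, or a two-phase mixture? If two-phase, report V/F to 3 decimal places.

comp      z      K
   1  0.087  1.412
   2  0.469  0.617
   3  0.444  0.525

subcooled liquid

ΣzᵢKᵢ = 0.645; Σzᵢ/Kᵢ = 1.667.
Since ΣzᵢKᵢ < 1 the mixture is below its bubble point — single liquid phase.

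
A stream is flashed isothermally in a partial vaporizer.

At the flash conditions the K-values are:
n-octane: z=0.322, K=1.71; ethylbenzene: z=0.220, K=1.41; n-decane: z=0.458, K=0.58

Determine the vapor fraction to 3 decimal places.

Material balance + equilibrium reduce to Σ zᵢ(Kᵢ−1)/(1+ψ(Kᵢ−1)) = 0.
Feasibility: ΣzᵢKᵢ = 1.126, Σzᵢ/Kᵢ = 1.134 — both > 1, two phases present.
Newton iteration, ψ⁰ = 0.5:
  ψ = 0.500: g = 0.0001, g' = -0.243 → ψ = 0.500
Converged at ψ = 0.500.

ψ = 0.500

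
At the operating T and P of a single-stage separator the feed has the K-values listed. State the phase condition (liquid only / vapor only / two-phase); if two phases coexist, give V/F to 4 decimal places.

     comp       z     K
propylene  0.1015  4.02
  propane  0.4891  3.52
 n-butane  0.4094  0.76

vapor only

ΣzᵢKᵢ = 2.4408; Σzᵢ/Kᵢ = 0.7029.
Since Σzᵢ/Kᵢ < 1 the mixture is above its dew point — single vapor phase.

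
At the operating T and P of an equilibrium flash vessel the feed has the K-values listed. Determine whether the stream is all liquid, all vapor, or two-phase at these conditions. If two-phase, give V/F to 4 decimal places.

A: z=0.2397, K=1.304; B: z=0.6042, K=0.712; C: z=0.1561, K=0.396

all liquid

ΣzᵢKᵢ = 0.8046; Σzᵢ/Kᵢ = 1.4266.
Since ΣzᵢKᵢ < 1 the mixture is below its bubble point — single liquid phase.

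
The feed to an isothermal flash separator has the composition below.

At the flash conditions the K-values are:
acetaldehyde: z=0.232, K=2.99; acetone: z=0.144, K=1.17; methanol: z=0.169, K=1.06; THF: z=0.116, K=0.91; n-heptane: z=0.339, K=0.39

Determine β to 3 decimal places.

Material balance + equilibrium reduce to Σ zᵢ(Kᵢ−1)/(1+β(Kᵢ−1)) = 0.
Check two-phase: ΣzᵢKᵢ = 1.279 > 1 and Σzᵢ/Kᵢ = 1.357 > 1, so g(0) = 0.279 > 0 and g(1) = -0.357 < 0.
Newton–Raphson from β = 0.5:
  β = 0.500: g = -0.0446, g' = -0.497 → β = 0.410
  β = 0.410: g = 0.0003, g' = -0.508 → β = 0.411
Converged at β = 0.411.

β = 0.411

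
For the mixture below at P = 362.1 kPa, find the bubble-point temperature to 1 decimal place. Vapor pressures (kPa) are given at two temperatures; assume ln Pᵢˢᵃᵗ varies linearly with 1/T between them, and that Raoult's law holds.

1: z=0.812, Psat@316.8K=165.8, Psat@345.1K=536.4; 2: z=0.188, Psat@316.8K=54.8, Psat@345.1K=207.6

Bubble-point temperature: ΣzᵢPᵢˢᵃᵗ(T) = P. Interpolate ln Pᵢˢᵃᵗ = aᵢ + bᵢ/T.
  T = 316.8 K: ΣzᵢPᵢˢᵃᵗ = 144.93 kPa
  T = 345.1 K: ΣzᵢPᵢˢᵃᵗ = 474.59 kPa
  T = 331.0 K: ΣzᵢPᵢˢᵃᵗ = 269.50 kPa
  T = 338.1 K: ΣzᵢPᵢˢᵃᵗ = 360.45 kPa
  T = 341.6 K: ΣzᵢPᵢˢᵃᵗ = 414.18 kPa
  T = 339.9 K: ΣzᵢPᵢˢᵃᵗ = 387.29 kPa
Interpolating between 338.1 K and 339.9 K gives T ≈ 338.2 K.

T = 338.2 K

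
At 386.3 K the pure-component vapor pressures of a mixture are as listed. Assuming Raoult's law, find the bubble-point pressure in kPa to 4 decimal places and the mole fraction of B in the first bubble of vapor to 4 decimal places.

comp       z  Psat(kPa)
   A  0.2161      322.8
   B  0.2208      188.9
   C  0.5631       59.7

At the bubble point ψ → 0, so ΣzᵢKᵢ = 1 with Kᵢ = Pᵢˢᵃᵗ/P ⇒ P = ΣzᵢPᵢˢᵃᵗ.
P = 0.2161·322.8 + 0.2208·188.9 + 0.5631·59.7 = 145.0833 kPa
yᵢ = zᵢPᵢˢᵃᵗ/P ⇒ y_B = 0.2208·188.9/145.0833 = 0.2875

Pbub = 145.0833 kPa, y_B = 0.2875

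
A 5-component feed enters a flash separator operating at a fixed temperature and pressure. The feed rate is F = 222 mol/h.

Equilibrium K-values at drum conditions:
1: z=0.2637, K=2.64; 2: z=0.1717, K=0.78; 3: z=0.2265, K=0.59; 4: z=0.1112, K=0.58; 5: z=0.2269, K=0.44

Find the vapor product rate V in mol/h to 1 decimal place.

V = 40.9 mol/h

Material balance + equilibrium reduce to Σ zᵢ(Kᵢ−1)/(1+ψ(Kᵢ−1)) = 0.
g(0) = ΣzᵢKᵢ − 1 = 0.1281 and g(1) = 1 − Σzᵢ/Kᵢ = -0.4113, so a root lies in (0, 1).
Newton–Raphson from ψ = 0.41:
  ψ = 0.4100: g = -0.11591, g' = -0.4672 → ψ = 0.1619
  ψ = 0.1619: g = 0.01326, g' = -0.6041 → ψ = 0.1838
  ψ = 0.1838: g = 0.00023, g' = -0.5837 → ψ = 0.1842
Converged at ψ = 0.1842.
Then V = ψ·F = 0.1842·222 = 40.9 mol/h and L = F − V = 181.1 mol/h.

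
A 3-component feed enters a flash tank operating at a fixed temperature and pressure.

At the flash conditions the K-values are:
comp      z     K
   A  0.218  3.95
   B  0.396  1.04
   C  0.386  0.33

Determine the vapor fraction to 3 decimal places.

Let ψ = V/F and solve Σ zᵢ(Kᵢ−1)/(1+ψ(Kᵢ−1)) = 0.
g(0) = ΣzᵢKᵢ − 1 = 0.400 and g(1) = 1 − Σzᵢ/Kᵢ = -0.606, so a root lies in (0, 1).
Newton–Raphson from ψ = 0.5:
  ψ = 0.500: g = -0.1135, g' = -0.702 → ψ = 0.338
  ψ = 0.338: g = 0.0031, g' = -0.766 → ψ = 0.342
Converged at ψ = 0.342.

ψ = 0.342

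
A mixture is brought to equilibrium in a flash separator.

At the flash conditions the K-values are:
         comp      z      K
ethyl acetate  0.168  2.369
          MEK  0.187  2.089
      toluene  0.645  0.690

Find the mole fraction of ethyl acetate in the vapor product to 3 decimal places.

y_ethyl acetate = 0.216

Material balance + equilibrium reduce to Σ zᵢ(Kᵢ−1)/(1+ψ(Kᵢ−1)) = 0.
Feasibility: ΣzᵢKᵢ = 1.234, Σzᵢ/Kᵢ = 1.095 — both > 1, two phases present.
Iterate (Newton) starting at ψ = 0.69:
  ψ = 0.690: g = -0.0198, g' = -0.256 → ψ = 0.613
  ψ = 0.613: g = 0.0004, g' = -0.267 → ψ = 0.614
Converged at ψ = 0.614.
Compositions from xᵢ = zᵢ/(1+ψ(Kᵢ−1)), yᵢ = Kᵢxᵢ:
  ethyl acetate: x = 0.091, y = 0.216
  MEK: x = 0.112, y = 0.234
  toluene: x = 0.797, y = 0.550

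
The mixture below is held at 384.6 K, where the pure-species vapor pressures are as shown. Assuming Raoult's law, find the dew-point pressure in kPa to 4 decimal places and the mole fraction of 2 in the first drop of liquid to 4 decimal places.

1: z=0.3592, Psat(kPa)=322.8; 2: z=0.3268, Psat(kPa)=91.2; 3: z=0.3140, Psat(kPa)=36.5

At the dew point ψ → 1, so Σzᵢ/Kᵢ = 1 with Kᵢ = Pᵢˢᵃᵗ/P ⇒ 1/P = Σzᵢ/Pᵢˢᵃᵗ.
1/P = 0.3592/322.8 + 0.3268/91.2 + 0.3140/36.5 = 0.0132988 ⇒ P = 75.1945 kPa
xᵢ = zᵢP/Pᵢˢᵃᵗ ⇒ x_2 = 0.3268·75.1945/91.2 = 0.2694

Pdew = 75.1945 kPa, x_2 = 0.2694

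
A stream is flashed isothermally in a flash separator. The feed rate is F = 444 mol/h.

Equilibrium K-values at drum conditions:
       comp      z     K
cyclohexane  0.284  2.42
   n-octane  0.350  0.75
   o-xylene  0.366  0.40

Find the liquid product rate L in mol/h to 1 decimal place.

L = 377.2 mol/h

Rachford–Rice: g(ψ) = Σ zᵢ(Kᵢ−1)/(1+ψ(Kᵢ−1)) = 0.
Feasibility: ΣzᵢKᵢ = 1.096, Σzᵢ/Kᵢ = 1.499 — both > 1, two phases present.
Newton iteration, ψ⁰ = 0.5:
  ψ = 0.500: g = -0.1779, g' = -0.493 → ψ = 0.139
  ψ = 0.139: g = 0.0063, g' = -0.579 → ψ = 0.150
Converged at ψ = 0.150.
Then V = ψ·F = 0.1504·444 = 66.8 mol/h and L = F − V = 377.2 mol/h.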